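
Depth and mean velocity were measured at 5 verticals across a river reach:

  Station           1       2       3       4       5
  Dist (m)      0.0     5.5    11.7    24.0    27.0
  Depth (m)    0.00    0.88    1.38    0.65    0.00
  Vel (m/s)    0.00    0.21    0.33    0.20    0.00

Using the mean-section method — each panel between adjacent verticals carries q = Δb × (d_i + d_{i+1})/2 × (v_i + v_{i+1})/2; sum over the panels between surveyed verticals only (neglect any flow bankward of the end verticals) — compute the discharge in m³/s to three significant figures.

Panel 1-2: Δb = 5.5 m, d̄ = (0.00+0.88)/2 = 0.44, v̄ = (0.00+0.21)/2 = 0.105 → q = 5.5×0.44×0.105 = 0.2541 m³/s
Panel 2-3: Δb = 6.2 m, d̄ = (0.88+1.38)/2 = 1.13, v̄ = (0.21+0.33)/2 = 0.27 → q = 6.2×1.13×0.27 = 1.892 m³/s
Panel 3-4: Δb = 12.3 m, d̄ = (1.38+0.65)/2 = 1.015, v̄ = (0.33+0.20)/2 = 0.265 → q = 12.3×1.015×0.265 = 3.308 m³/s
Panel 4-5: Δb = 3 m, d̄ = (0.65+0.00)/2 = 0.325, v̄ = (0.20+0.00)/2 = 0.1 → q = 3×0.325×0.1 = 0.09750 m³/s
Q = Σ q = 5.552 m³/s

5.55 m³/s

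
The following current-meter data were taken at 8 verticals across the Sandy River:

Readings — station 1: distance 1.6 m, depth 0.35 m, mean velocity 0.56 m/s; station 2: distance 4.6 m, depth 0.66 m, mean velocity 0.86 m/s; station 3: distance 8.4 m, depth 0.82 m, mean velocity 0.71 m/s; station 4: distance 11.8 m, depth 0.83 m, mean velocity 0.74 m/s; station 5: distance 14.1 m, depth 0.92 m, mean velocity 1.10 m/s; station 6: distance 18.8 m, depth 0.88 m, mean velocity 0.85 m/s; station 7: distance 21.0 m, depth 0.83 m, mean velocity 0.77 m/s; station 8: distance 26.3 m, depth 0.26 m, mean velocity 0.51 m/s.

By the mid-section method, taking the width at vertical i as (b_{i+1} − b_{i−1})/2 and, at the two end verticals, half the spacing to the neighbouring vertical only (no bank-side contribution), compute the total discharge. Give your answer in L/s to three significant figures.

w_1 = (4.6 − 1.6)/2 = 1.5 m; q_1 = 0.56 × 0.35 × 1.5 = 0.2940 m³/s
w_2 = (8.4 − 1.6)/2 = 3.4 m; q_2 = 0.86 × 0.66 × 3.4 = 1.930 m³/s
w_3 = (11.8 − 4.6)/2 = 3.6 m; q_3 = 0.71 × 0.82 × 3.6 = 2.096 m³/s
w_4 = (14.1 − 8.4)/2 = 2.85 m; q_4 = 0.74 × 0.83 × 2.85 = 1.750 m³/s
w_5 = (18.8 − 11.8)/2 = 3.5 m; q_5 = 1.10 × 0.92 × 3.5 = 3.542 m³/s
w_6 = (21.0 − 14.1)/2 = 3.45 m; q_6 = 0.85 × 0.88 × 3.45 = 2.581 m³/s
w_7 = (26.3 − 18.8)/2 = 3.75 m; q_7 = 0.77 × 0.83 × 3.75 = 2.397 m³/s
w_8 = (26.3 − 21.0)/2 = 2.65 m; q_8 = 0.51 × 0.26 × 2.65 = 0.3514 m³/s
Q = Σ qᵢ = 14.94 m³/s
= 14.94 × 1000 = 14940 L/s

14900 L/s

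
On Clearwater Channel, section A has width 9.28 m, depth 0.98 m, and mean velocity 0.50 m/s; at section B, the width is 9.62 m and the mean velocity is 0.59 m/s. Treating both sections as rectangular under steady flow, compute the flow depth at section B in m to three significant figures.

0.801 m

Q = A₁V₁ = (9.28×0.98) × 0.50 = 4.547 m³/s
d₂ = Q/(b₂ V₂) = 4.547/(9.62×0.59) = 0.8012 m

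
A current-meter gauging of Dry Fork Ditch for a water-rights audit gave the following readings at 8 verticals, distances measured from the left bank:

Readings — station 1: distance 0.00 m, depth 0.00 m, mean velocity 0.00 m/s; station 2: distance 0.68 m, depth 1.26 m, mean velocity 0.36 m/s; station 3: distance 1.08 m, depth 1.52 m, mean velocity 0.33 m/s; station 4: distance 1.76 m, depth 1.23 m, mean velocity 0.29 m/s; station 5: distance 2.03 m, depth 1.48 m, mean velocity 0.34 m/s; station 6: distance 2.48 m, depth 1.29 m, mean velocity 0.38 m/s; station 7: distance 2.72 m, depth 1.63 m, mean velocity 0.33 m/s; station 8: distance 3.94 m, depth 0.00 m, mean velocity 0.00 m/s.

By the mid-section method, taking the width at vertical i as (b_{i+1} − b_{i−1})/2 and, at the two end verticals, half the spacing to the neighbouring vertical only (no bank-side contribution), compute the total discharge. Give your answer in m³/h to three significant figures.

5140 m³/h

w_2 = (1.08 − 0.00)/2 = 0.54 m; q_2 = 0.36 × 1.26 × 0.54 = 0.2449 m³/s
w_3 = (1.76 − 0.68)/2 = 0.54 m; q_3 = 0.33 × 1.52 × 0.54 = 0.2709 m³/s
w_4 = (2.03 − 1.08)/2 = 0.475 m; q_4 = 0.29 × 1.23 × 0.475 = 0.1694 m³/s
w_5 = (2.48 − 1.76)/2 = 0.36 m; q_5 = 0.34 × 1.48 × 0.36 = 0.1812 m³/s
w_6 = (2.72 − 2.03)/2 = 0.345 m; q_6 = 0.38 × 1.29 × 0.345 = 0.1691 m³/s
w_7 = (3.94 − 2.48)/2 = 0.73 m; q_7 = 0.33 × 1.63 × 0.73 = 0.3927 m³/s
Stations 1, 8 contribute zero (depth or velocity is 0).
Q = Σ qᵢ = 1.428 m³/s
= 1.428 × 3600 = 5141 m³/h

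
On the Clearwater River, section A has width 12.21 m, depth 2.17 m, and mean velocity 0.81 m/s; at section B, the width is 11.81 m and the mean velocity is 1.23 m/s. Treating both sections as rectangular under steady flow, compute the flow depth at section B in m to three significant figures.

Q = A₁V₁ = (12.21×2.17) × 0.81 = 21.46 m³/s
d₂ = Q/(b₂ V₂) = 21.46/(11.81×1.23) = 1.477 m

1.48 m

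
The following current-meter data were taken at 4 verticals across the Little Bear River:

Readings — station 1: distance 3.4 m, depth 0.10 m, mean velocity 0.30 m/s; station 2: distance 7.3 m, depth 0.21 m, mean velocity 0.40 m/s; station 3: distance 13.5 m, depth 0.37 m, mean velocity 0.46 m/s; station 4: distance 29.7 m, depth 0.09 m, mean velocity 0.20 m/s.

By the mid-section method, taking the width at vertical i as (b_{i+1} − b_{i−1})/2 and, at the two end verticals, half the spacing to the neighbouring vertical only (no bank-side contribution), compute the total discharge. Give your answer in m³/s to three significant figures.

w_1 = (7.3 − 3.4)/2 = 1.95 m; q_1 = 0.30 × 0.10 × 1.95 = 0.05850 m³/s
w_2 = (13.5 − 3.4)/2 = 5.05 m; q_2 = 0.40 × 0.21 × 5.05 = 0.4242 m³/s
w_3 = (29.7 − 7.3)/2 = 11.2 m; q_3 = 0.46 × 0.37 × 11.2 = 1.906 m³/s
w_4 = (29.7 − 13.5)/2 = 8.1 m; q_4 = 0.20 × 0.09 × 8.1 = 0.1458 m³/s
Q = Σ qᵢ = 2.535 m³/s

2.53 m³/s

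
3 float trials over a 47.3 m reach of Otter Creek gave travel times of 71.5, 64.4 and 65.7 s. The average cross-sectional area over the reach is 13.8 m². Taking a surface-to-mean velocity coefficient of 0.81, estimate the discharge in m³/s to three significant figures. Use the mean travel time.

7.87 m³/s

t̄ = (71.5 + 64.4 + 65.7) / 3 = 67.2 s
v_surface = L / t̄ = 47.3 / 67.2 = 0.7039 m/s
v_mean = 0.81 × 0.7039 = 0.5701 m/s
Q = A × v_mean = 13.8 × 0.5701 = 7.868 m³/s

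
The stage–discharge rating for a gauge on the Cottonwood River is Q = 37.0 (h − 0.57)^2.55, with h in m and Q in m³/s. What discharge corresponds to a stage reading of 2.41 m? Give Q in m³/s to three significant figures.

Q = 37.0 × (2.41 − 0.57)^2.55 = 37.0 × 1.84^2.55 = 175.2 m³/s

175 m³/s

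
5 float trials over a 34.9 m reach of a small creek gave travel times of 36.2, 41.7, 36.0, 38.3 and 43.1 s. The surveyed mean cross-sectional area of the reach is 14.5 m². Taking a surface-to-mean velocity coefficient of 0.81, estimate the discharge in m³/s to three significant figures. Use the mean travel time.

10.5 m³/s

t̄ = (36.2 + 41.7 + 36.0 + 38.3 + 43.1) / 5 = 39.06 s
v_surface = L / t̄ = 34.9 / 39.06 = 0.8935 m/s
v_mean = 0.81 × 0.8935 = 0.7237 m/s
Q = A × v_mean = 14.5 × 0.7237 = 10.49 m³/s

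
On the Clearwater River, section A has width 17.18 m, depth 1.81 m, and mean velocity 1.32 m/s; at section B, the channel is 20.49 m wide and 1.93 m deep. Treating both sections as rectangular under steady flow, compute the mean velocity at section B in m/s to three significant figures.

1.04 m/s

Q = A₁V₁ = (17.18×1.81) × 1.32 = 41.05 m³/s
A₂ = 20.49 × 1.93 = 39.55 m²
V₂ = Q/A₂ = 41.05/39.55 = 1.038 m/s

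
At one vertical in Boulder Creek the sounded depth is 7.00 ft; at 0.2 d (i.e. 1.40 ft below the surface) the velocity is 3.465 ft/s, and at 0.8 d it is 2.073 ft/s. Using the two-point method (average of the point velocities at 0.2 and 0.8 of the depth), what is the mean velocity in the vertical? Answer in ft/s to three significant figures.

v̄ = (3.465 + 2.073) / 2 = 2.769 ft/s

2.77 ft/s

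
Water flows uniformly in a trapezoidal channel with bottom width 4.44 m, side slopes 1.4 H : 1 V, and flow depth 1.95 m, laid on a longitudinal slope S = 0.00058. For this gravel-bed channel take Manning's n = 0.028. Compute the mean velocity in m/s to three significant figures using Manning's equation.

A = (b + z·y)·y = (4.44 + 1.4×1.95)×1.95 = 13.98 m²
P = b + 2y√(1+z²) = 4.44 + 2×1.95×√(1+1.4²) = 11.15 m
R = A/P = 13.98/11.15 = 1.254 m
Q = (1/n)·A·R^(2/3)·S^(1/2) = (1/0.028) × 13.98 × 1.254^(2/3) × 0.00058^(1/2) = 13.98 m³/s
V = Q/A = 13.98/13.98 = 1.000 m/s

1.00 m/s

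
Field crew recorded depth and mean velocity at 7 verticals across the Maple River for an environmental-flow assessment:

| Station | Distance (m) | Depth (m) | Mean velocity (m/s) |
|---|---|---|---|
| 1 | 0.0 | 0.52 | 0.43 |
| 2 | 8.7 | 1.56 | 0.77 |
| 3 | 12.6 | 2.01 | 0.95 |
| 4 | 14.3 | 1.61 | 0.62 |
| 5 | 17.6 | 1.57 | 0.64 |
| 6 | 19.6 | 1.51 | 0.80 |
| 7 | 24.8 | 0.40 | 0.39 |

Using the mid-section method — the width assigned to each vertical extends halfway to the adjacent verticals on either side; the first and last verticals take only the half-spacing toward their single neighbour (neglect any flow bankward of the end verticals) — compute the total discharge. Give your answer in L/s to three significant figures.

23800 L/s

w_1 = (8.7 − 0.0)/2 = 4.35 m; q_1 = 0.43 × 0.52 × 4.35 = 0.9727 m³/s
w_2 = (12.6 − 0.0)/2 = 6.3 m; q_2 = 0.77 × 1.56 × 6.3 = 7.568 m³/s
w_3 = (14.3 − 8.7)/2 = 2.8 m; q_3 = 0.95 × 2.01 × 2.8 = 5.347 m³/s
w_4 = (17.6 − 12.6)/2 = 2.5 m; q_4 = 0.62 × 1.61 × 2.5 = 2.496 m³/s
w_5 = (19.6 − 14.3)/2 = 2.65 m; q_5 = 0.64 × 1.57 × 2.65 = 2.663 m³/s
w_6 = (24.8 − 17.6)/2 = 3.6 m; q_6 = 0.80 × 1.51 × 3.6 = 4.349 m³/s
w_7 = (24.8 − 19.6)/2 = 2.6 m; q_7 = 0.39 × 0.40 × 2.6 = 0.4056 m³/s
Q = Σ qᵢ = 23.80 m³/s
= 23.80 × 1000 = 23800 L/s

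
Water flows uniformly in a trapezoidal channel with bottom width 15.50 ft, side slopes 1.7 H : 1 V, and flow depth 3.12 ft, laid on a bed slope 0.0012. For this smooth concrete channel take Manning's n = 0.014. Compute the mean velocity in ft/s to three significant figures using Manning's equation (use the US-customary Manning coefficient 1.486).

A = (b + z·y)·y = (15.50 + 1.7×3.12)×3.12 = 64.91 ft²
P = b + 2y√(1+z²) = 15.50 + 2×3.12×√(1+1.7²) = 27.81 ft
R = A/P = 64.91/27.81 = 2.334 ft
Q = (1.486/n)·A·R^(2/3)·S^(1/2) = (1.486/0.014) × 64.91 × 2.334^(2/3) × 0.0012^(1/2) = 420.0 ft³/s
V = Q/A = 420.0/64.91 = 6.470 ft/s

6.47 ft/s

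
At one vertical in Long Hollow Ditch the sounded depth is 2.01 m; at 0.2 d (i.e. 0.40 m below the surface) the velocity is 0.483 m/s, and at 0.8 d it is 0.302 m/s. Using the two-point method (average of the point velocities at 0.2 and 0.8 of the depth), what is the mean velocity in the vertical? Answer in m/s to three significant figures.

v̄ = (0.483 + 0.302) / 2 = 0.3925 m/s

0.393 m/s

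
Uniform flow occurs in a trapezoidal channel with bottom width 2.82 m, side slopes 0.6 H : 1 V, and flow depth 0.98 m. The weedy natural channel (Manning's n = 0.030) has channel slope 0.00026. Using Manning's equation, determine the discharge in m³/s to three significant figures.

A = (b + z·y)·y = (2.82 + 0.6×0.98)×0.98 = 3.340 m²
P = b + 2y√(1+z²) = 2.82 + 2×0.98×√(1+0.6²) = 5.106 m
R = A/P = 3.340/5.106 = 0.6541 m
Q = (1/n)·A·R^(2/3)·S^(1/2) = (1/0.030) × 3.340 × 0.6541^(2/3) × 0.00026^(1/2) = 1.353 m³/s

1.35 m³/s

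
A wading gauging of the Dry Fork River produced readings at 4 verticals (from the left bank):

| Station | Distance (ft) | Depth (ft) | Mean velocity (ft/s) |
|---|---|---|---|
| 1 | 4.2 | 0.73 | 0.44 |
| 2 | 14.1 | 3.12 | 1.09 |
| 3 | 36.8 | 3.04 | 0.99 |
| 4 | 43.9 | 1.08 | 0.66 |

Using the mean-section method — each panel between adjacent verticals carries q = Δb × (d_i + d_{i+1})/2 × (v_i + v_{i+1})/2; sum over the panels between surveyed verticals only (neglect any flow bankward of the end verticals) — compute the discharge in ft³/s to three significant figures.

99.4 ft³/s

Panel 1-2: Δb = 9.9 ft, d̄ = (0.73+3.12)/2 = 1.925, v̄ = (0.44+1.09)/2 = 0.765 → q = 9.9×1.925×0.765 = 14.58 ft³/s
Panel 2-3: Δb = 22.7 ft, d̄ = (3.12+3.04)/2 = 3.08, v̄ = (1.09+0.99)/2 = 1.04 → q = 22.7×3.08×1.04 = 72.71 ft³/s
Panel 3-4: Δb = 7.1 ft, d̄ = (3.04+1.08)/2 = 2.06, v̄ = (0.99+0.66)/2 = 0.825 → q = 7.1×2.06×0.825 = 12.07 ft³/s
Q = Σ q = 99.36 ft³/s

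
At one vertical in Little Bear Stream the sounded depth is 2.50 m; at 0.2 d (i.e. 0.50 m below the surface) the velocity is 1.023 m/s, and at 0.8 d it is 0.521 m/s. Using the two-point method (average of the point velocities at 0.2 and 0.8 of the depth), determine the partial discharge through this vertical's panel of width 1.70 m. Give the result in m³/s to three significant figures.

3.28 m³/s

v̄ = (1.023 + 0.521) / 2 = 0.7720 m/s
q = v̄ × d × w = 0.7720 × 2.50 × 1.70 = 3.281 m³/s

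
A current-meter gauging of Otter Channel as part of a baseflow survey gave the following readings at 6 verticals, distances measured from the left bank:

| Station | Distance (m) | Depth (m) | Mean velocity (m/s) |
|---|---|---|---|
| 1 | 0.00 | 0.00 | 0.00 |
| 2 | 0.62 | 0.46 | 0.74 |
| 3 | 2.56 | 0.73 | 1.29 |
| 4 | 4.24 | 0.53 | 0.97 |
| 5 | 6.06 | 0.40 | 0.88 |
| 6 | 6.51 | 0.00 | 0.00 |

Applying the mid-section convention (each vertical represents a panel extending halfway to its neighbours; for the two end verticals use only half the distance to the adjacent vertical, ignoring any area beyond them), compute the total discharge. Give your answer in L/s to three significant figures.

3440 L/s

w_2 = (2.56 − 0.00)/2 = 1.28 m; q_2 = 0.74 × 0.46 × 1.28 = 0.4357 m³/s
w_3 = (4.24 − 0.62)/2 = 1.81 m; q_3 = 1.29 × 0.73 × 1.81 = 1.704 m³/s
w_4 = (6.06 − 2.56)/2 = 1.75 m; q_4 = 0.97 × 0.53 × 1.75 = 0.8997 m³/s
w_5 = (6.51 − 4.24)/2 = 1.135 m; q_5 = 0.88 × 0.40 × 1.135 = 0.3995 m³/s
Stations 1, 6 contribute zero (depth or velocity is 0).
Q = Σ qᵢ = 3.439 m³/s
= 3.439 × 1000 = 3439 L/s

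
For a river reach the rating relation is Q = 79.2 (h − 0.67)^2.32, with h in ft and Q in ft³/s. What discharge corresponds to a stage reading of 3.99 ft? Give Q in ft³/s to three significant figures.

Q = 79.2 × (3.99 − 0.67)^2.32 = 79.2 × 3.32^2.32 = 1282 ft³/s

1280 ft³/s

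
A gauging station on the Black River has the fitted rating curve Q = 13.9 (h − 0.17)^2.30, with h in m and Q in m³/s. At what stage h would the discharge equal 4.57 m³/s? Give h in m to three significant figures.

h − h₀ = (Q/C)^(1/b) = (4.57/13.9)^(1/2.30) = 0.6165 m
h = 0.17 + 0.6165 = 0.7865 m

0.787 m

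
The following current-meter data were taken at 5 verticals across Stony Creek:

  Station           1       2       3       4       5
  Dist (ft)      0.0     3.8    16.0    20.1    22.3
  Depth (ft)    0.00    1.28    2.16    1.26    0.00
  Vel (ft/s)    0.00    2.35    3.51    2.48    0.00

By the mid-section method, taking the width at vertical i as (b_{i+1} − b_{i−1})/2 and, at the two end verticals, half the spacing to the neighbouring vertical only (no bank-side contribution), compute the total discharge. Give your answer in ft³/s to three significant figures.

w_2 = (16.0 − 0.0)/2 = 8 ft; q_2 = 2.35 × 1.28 × 8 = 24.06 ft³/s
w_3 = (20.1 − 3.8)/2 = 8.15 ft; q_3 = 3.51 × 2.16 × 8.15 = 61.79 ft³/s
w_4 = (22.3 − 16.0)/2 = 3.15 ft; q_4 = 2.48 × 1.26 × 3.15 = 9.843 ft³/s
Stations 1, 5 contribute zero (depth or velocity is 0).
Q = Σ qᵢ = 95.70 ft³/s

95.7 ft³/s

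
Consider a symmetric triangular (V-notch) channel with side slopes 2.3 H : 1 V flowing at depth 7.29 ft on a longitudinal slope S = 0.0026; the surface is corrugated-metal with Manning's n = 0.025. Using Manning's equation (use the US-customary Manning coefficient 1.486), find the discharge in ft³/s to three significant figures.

828 ft³/s

A = z·y² = 2.3×7.29² = 122.2 ft²
P = 2y√(1+z²) = 2×7.29×√(1+2.3²) = 36.57 ft
R = A/P = 122.2/36.57 = 3.343 ft
Q = (1.486/n)·A·R^(2/3)·S^(1/2) = (1.486/0.025) × 122.2 × 3.343^(2/3) × 0.0026^(1/2) = 828.2 ft³/s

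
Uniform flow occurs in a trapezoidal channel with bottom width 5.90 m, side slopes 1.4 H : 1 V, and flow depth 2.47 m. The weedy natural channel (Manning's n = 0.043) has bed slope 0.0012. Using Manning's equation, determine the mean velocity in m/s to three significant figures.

1.10 m/s

A = (b + z·y)·y = (5.90 + 1.4×2.47)×2.47 = 23.11 m²
P = b + 2y√(1+z²) = 5.90 + 2×2.47×√(1+1.4²) = 14.40 m
R = A/P = 23.11/14.40 = 1.605 m
Q = (1/n)·A·R^(2/3)·S^(1/2) = (1/0.043) × 23.11 × 1.605^(2/3) × 0.0012^(1/2) = 25.53 m³/s
V = Q/A = 25.53/23.11 = 1.104 m/s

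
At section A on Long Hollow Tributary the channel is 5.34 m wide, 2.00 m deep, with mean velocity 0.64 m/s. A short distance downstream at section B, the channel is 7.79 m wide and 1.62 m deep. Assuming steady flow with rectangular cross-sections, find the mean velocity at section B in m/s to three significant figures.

0.542 m/s

Q = A₁V₁ = (5.34×2.00) × 0.64 = 6.835 m³/s
A₂ = 7.79 × 1.62 = 12.62 m²
V₂ = Q/A₂ = 6.835/12.62 = 0.5416 m/s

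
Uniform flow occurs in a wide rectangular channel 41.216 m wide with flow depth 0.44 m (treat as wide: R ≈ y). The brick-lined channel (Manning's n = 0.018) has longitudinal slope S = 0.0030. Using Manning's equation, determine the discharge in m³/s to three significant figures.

A = b·y = 41.216 × 0.44 = 18.14 m²
Wide channel: R ≈ y = 0.44 m
Q = (1/n)·A·R^(2/3)·S^(1/2) = (1/0.018) × 18.14 × 0.4400^(2/3) × 0.0030^(1/2) = 31.92 m³/s

31.9 m³/s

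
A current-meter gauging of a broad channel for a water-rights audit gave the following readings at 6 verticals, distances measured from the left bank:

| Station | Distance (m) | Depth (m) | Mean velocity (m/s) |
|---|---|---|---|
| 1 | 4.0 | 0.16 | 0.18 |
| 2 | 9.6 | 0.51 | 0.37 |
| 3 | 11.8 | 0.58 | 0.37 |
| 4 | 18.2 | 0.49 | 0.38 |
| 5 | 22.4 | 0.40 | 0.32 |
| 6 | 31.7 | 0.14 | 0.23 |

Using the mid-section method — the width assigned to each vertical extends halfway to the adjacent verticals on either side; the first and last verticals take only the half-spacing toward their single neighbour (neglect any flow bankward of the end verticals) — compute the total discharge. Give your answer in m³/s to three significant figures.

3.74 m³/s

w_1 = (9.6 − 4.0)/2 = 2.8 m; q_1 = 0.18 × 0.16 × 2.8 = 0.08064 m³/s
w_2 = (11.8 − 4.0)/2 = 3.9 m; q_2 = 0.37 × 0.51 × 3.9 = 0.7359 m³/s
w_3 = (18.2 − 9.6)/2 = 4.3 m; q_3 = 0.37 × 0.58 × 4.3 = 0.9228 m³/s
w_4 = (22.4 − 11.8)/2 = 5.3 m; q_4 = 0.38 × 0.49 × 5.3 = 0.9869 m³/s
w_5 = (31.7 − 18.2)/2 = 6.75 m; q_5 = 0.32 × 0.40 × 6.75 = 0.8640 m³/s
w_6 = (31.7 − 22.4)/2 = 4.65 m; q_6 = 0.23 × 0.14 × 4.65 = 0.1497 m³/s
Q = Σ qᵢ = 3.740 m³/s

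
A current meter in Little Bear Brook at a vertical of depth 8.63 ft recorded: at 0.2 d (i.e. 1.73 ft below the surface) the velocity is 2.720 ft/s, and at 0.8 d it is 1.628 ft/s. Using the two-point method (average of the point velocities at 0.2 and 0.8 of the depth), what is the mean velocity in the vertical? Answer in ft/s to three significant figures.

2.17 ft/s

v̄ = (2.720 + 1.628) / 2 = 2.174 ft/s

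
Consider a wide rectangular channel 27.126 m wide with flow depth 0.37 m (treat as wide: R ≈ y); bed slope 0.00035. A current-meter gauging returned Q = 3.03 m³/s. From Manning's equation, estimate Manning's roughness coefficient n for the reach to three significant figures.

0.0319

A = b·y = 27.126 × 0.37 = 10.04 m²
Wide channel: R ≈ y = 0.37 m
n = (1/Q)·A·R^(2/3)·S^(1/2) = (1/3.03) × 10.04 × 0.5154 × 0.01871 = 0.03194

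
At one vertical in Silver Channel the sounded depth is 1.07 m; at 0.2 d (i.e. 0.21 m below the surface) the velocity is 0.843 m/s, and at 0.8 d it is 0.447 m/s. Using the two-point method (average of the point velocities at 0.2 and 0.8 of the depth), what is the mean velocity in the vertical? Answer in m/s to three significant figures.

0.645 m/s

v̄ = (0.843 + 0.447) / 2 = 0.6450 m/s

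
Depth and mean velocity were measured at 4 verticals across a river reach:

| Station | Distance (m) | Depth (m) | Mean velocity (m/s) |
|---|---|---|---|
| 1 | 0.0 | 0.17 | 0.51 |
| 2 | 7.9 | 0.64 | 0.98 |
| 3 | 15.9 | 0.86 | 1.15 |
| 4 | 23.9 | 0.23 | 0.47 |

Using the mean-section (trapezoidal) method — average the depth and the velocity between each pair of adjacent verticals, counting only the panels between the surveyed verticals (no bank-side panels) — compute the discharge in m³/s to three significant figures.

12.3 m³/s

Panel 1-2: Δb = 7.9 m, d̄ = (0.17+0.64)/2 = 0.405, v̄ = (0.51+0.98)/2 = 0.745 → q = 7.9×0.405×0.745 = 2.384 m³/s
Panel 2-3: Δb = 8 m, d̄ = (0.64+0.86)/2 = 0.75, v̄ = (0.98+1.15)/2 = 1.065 → q = 8×0.75×1.065 = 6.390 m³/s
Panel 3-4: Δb = 8 m, d̄ = (0.86+0.23)/2 = 0.545, v̄ = (1.15+0.47)/2 = 0.81 → q = 8×0.545×0.81 = 3.532 m³/s
Q = Σ q = 12.31 m³/s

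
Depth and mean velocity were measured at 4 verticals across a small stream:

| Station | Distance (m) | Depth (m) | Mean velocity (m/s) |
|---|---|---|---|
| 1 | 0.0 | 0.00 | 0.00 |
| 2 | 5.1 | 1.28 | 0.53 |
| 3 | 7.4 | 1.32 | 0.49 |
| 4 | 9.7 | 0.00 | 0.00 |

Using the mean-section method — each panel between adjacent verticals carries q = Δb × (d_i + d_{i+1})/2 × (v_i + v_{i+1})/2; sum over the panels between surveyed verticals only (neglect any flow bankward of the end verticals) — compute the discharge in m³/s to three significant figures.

Panel 1-2: Δb = 5.1 m, d̄ = (0.00+1.28)/2 = 0.64, v̄ = (0.00+0.53)/2 = 0.265 → q = 5.1×0.64×0.265 = 0.8650 m³/s
Panel 2-3: Δb = 2.3 m, d̄ = (1.28+1.32)/2 = 1.3, v̄ = (0.53+0.49)/2 = 0.51 → q = 2.3×1.3×0.51 = 1.525 m³/s
Panel 3-4: Δb = 2.3 m, d̄ = (1.32+0.00)/2 = 0.66, v̄ = (0.49+0.00)/2 = 0.245 → q = 2.3×0.66×0.245 = 0.3719 m³/s
Q = Σ q = 2.762 m³/s

2.76 m³/s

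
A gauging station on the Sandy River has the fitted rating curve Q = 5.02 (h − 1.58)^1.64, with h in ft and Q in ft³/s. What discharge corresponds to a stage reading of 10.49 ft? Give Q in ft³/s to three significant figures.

181 ft³/s

Q = 5.02 × (10.49 − 1.58)^1.64 = 5.02 × 8.91^1.64 = 181.3 ft³/s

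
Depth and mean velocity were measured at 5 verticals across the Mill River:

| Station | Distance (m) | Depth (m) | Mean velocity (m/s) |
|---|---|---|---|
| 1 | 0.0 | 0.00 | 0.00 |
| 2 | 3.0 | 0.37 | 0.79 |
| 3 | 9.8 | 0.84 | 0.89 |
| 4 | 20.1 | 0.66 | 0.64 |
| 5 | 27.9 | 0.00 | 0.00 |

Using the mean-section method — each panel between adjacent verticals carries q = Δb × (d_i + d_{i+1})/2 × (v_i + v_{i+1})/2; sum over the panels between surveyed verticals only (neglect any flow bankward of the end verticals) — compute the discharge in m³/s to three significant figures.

10.4 m³/s

Panel 1-2: Δb = 3 m, d̄ = (0.00+0.37)/2 = 0.185, v̄ = (0.00+0.79)/2 = 0.395 → q = 3×0.185×0.395 = 0.2192 m³/s
Panel 2-3: Δb = 6.8 m, d̄ = (0.37+0.84)/2 = 0.605, v̄ = (0.79+0.89)/2 = 0.84 → q = 6.8×0.605×0.84 = 3.456 m³/s
Panel 3-4: Δb = 10.3 m, d̄ = (0.84+0.66)/2 = 0.75, v̄ = (0.89+0.64)/2 = 0.765 → q = 10.3×0.75×0.765 = 5.910 m³/s
Panel 4-5: Δb = 7.8 m, d̄ = (0.66+0.00)/2 = 0.33, v̄ = (0.64+0.00)/2 = 0.32 → q = 7.8×0.33×0.32 = 0.8237 m³/s
Q = Σ q = 10.41 m³/s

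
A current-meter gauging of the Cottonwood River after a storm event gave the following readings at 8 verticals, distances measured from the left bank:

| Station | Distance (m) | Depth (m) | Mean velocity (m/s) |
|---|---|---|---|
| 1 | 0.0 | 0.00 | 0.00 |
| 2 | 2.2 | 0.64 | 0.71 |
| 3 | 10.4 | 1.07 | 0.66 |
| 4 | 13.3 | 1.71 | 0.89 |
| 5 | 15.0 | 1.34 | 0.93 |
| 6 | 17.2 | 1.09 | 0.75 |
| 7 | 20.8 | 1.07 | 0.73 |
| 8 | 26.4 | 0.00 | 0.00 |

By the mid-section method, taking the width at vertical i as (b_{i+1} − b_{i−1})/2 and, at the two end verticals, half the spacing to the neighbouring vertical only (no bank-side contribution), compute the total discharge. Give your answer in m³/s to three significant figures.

w_2 = (10.4 − 0.0)/2 = 5.2 m; q_2 = 0.71 × 0.64 × 5.2 = 2.363 m³/s
w_3 = (13.3 − 2.2)/2 = 5.55 m; q_3 = 0.66 × 1.07 × 5.55 = 3.919 m³/s
w_4 = (15.0 − 10.4)/2 = 2.3 m; q_4 = 0.89 × 1.71 × 2.3 = 3.500 m³/s
w_5 = (17.2 − 13.3)/2 = 1.95 m; q_5 = 0.93 × 1.34 × 1.95 = 2.430 m³/s
w_6 = (20.8 − 15.0)/2 = 2.9 m; q_6 = 0.75 × 1.09 × 2.9 = 2.371 m³/s
w_7 = (26.4 − 17.2)/2 = 4.6 m; q_7 = 0.73 × 1.07 × 4.6 = 3.593 m³/s
Stations 1, 8 contribute zero (depth or velocity is 0).
Q = Σ qᵢ = 18.18 m³/s

18.2 m³/s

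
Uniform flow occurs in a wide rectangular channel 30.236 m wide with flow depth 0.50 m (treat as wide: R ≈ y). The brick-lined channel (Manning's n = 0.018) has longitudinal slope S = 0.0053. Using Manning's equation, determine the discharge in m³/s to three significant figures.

38.5 m³/s

A = b·y = 30.236 × 0.50 = 15.12 m²
Wide channel: R ≈ y = 0.50 m
Q = (1/n)·A·R^(2/3)·S^(1/2) = (1/0.018) × 15.12 × 0.5000^(2/3) × 0.0053^(1/2) = 38.52 m³/s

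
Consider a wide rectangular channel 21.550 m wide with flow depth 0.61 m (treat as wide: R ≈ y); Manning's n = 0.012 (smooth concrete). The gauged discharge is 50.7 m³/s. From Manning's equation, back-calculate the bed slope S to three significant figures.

A = b·y = 21.550 × 0.61 = 13.15 m²
Wide channel: R ≈ y = 0.61 m
S = (Q·n / (1·A·R^(2/3)))² = (50.7×0.012 / (1×13.15×0.7193))² = 0.004140

0.00414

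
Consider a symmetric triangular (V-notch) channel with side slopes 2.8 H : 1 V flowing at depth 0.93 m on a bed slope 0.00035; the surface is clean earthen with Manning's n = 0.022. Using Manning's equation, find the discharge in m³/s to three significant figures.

A = z·y² = 2.8×0.93² = 2.422 m²
P = 2y√(1+z²) = 2×0.93×√(1+2.8²) = 5.530 m
R = A/P = 2.422/5.530 = 0.4379 m
Q = (1/n)·A·R^(2/3)·S^(1/2) = (1/0.022) × 2.422 × 0.4379^(2/3) × 0.00035^(1/2) = 1.188 m³/s

1.19 m³/s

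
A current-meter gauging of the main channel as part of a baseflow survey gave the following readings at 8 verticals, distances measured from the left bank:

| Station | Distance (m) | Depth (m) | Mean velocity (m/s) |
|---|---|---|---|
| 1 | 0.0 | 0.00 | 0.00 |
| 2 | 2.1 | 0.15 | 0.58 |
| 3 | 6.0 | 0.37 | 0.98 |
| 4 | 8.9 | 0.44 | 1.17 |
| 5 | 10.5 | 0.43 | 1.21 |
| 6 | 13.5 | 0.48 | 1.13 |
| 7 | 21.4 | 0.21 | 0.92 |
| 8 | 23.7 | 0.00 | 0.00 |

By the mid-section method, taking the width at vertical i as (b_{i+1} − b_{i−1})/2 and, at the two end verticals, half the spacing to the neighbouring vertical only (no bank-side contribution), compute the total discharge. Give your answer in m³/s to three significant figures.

w_2 = (6.0 − 0.0)/2 = 3 m; q_2 = 0.58 × 0.15 × 3 = 0.2610 m³/s
w_3 = (8.9 − 2.1)/2 = 3.4 m; q_3 = 0.98 × 0.37 × 3.4 = 1.233 m³/s
w_4 = (10.5 − 6.0)/2 = 2.25 m; q_4 = 1.17 × 0.44 × 2.25 = 1.158 m³/s
w_5 = (13.5 − 8.9)/2 = 2.3 m; q_5 = 1.21 × 0.43 × 2.3 = 1.197 m³/s
w_6 = (21.4 − 10.5)/2 = 5.45 m; q_6 = 1.13 × 0.48 × 5.45 = 2.956 m³/s
w_7 = (23.7 − 13.5)/2 = 5.1 m; q_7 = 0.92 × 0.21 × 5.1 = 0.9853 m³/s
Stations 1, 8 contribute zero (depth or velocity is 0).
Q = Σ qᵢ = 7.790 m³/s

7.79 m³/s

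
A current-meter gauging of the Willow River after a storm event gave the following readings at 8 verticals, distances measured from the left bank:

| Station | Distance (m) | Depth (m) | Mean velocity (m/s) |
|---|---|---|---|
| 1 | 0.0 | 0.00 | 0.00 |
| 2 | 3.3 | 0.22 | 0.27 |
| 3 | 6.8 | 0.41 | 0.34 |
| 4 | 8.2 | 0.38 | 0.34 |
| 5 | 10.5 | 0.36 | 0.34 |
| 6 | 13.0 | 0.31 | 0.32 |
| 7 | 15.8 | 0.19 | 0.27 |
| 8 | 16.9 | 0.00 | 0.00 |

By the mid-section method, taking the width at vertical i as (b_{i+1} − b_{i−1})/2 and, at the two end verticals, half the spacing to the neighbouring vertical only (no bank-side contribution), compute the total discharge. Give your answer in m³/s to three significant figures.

w_2 = (6.8 − 0.0)/2 = 3.4 m; q_2 = 0.27 × 0.22 × 3.4 = 0.2020 m³/s
w_3 = (8.2 − 3.3)/2 = 2.45 m; q_3 = 0.34 × 0.41 × 2.45 = 0.3415 m³/s
w_4 = (10.5 − 6.8)/2 = 1.85 m; q_4 = 0.34 × 0.38 × 1.85 = 0.2390 m³/s
w_5 = (13.0 − 8.2)/2 = 2.4 m; q_5 = 0.34 × 0.36 × 2.4 = 0.2938 m³/s
w_6 = (15.8 − 10.5)/2 = 2.65 m; q_6 = 0.32 × 0.31 × 2.65 = 0.2629 m³/s
w_7 = (16.9 − 13.0)/2 = 1.95 m; q_7 = 0.27 × 0.19 × 1.95 = 0.1000 m³/s
Stations 1, 8 contribute zero (depth or velocity is 0).
Q = Σ qᵢ = 1.439 m³/s

1.44 m³/s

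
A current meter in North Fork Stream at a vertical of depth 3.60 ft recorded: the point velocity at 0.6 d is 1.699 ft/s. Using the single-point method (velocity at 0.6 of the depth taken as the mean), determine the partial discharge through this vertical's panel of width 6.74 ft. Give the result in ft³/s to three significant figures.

41.2 ft³/s

v̄ = v₀.₆ = 1.699 ft/s
q = v̄ × d × w = 1.699 × 3.60 × 6.74 = 41.22 ft³/s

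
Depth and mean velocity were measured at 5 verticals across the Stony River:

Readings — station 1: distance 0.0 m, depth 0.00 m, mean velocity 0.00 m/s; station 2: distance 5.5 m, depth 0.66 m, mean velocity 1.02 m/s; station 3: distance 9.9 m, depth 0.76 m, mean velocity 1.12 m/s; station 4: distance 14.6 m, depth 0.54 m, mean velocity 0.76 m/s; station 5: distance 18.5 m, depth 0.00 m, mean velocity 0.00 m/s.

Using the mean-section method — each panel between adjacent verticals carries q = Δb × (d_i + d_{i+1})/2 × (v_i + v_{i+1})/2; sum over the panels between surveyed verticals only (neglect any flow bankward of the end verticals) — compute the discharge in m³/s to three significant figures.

7.54 m³/s

Panel 1-2: Δb = 5.5 m, d̄ = (0.00+0.66)/2 = 0.33, v̄ = (0.00+1.02)/2 = 0.51 → q = 5.5×0.33×0.51 = 0.9257 m³/s
Panel 2-3: Δb = 4.4 m, d̄ = (0.66+0.76)/2 = 0.71, v̄ = (1.02+1.12)/2 = 1.07 → q = 4.4×0.71×1.07 = 3.343 m³/s
Panel 3-4: Δb = 4.7 m, d̄ = (0.76+0.54)/2 = 0.65, v̄ = (1.12+0.76)/2 = 0.94 → q = 4.7×0.65×0.94 = 2.872 m³/s
Panel 4-5: Δb = 3.9 m, d̄ = (0.54+0.00)/2 = 0.27, v̄ = (0.76+0.00)/2 = 0.38 → q = 3.9×0.27×0.38 = 0.4001 m³/s
Q = Σ q = 7.540 m³/s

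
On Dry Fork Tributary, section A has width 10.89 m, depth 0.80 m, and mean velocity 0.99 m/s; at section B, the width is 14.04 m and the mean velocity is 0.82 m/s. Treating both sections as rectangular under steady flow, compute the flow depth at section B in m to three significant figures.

Q = A₁V₁ = (10.89×0.80) × 0.99 = 8.625 m³/s
d₂ = Q/(b₂ V₂) = 8.625/(14.04×0.82) = 0.7492 m

0.749 m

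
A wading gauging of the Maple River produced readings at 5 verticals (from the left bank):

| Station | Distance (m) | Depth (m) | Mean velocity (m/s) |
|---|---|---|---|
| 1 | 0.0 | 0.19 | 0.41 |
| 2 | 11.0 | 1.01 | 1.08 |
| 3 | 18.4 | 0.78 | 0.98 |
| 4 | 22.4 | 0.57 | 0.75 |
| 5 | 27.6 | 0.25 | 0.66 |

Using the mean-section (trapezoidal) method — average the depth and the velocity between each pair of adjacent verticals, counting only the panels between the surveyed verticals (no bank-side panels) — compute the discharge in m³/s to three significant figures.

15.6 m³/s

Panel 1-2: Δb = 11 m, d̄ = (0.19+1.01)/2 = 0.6, v̄ = (0.41+1.08)/2 = 0.745 → q = 11×0.6×0.745 = 4.917 m³/s
Panel 2-3: Δb = 7.4 m, d̄ = (1.01+0.78)/2 = 0.895, v̄ = (1.08+0.98)/2 = 1.03 → q = 7.4×0.895×1.03 = 6.822 m³/s
Panel 3-4: Δb = 4 m, d̄ = (0.78+0.57)/2 = 0.675, v̄ = (0.98+0.75)/2 = 0.865 → q = 4×0.675×0.865 = 2.336 m³/s
Panel 4-5: Δb = 5.2 m, d̄ = (0.57+0.25)/2 = 0.41, v̄ = (0.75+0.66)/2 = 0.705 → q = 5.2×0.41×0.705 = 1.503 m³/s
Q = Σ q = 15.58 m³/s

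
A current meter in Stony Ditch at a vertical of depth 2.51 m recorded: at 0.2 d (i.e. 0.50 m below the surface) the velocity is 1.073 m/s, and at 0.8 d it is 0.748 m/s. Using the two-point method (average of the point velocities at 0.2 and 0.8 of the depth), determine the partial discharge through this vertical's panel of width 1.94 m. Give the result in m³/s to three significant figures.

4.43 m³/s

v̄ = (1.073 + 0.748) / 2 = 0.9105 m/s
q = v̄ × d × w = 0.9105 × 2.51 × 1.94 = 4.434 m³/s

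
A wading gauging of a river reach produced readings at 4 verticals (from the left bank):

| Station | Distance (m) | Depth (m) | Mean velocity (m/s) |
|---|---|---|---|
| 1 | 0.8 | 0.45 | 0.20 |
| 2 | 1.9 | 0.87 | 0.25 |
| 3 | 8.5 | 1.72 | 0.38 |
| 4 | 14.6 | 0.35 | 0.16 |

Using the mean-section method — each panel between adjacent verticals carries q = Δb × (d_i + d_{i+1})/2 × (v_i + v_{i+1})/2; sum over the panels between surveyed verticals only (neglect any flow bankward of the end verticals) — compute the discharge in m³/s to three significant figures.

4.56 m³/s

Panel 1-2: Δb = 1.1 m, d̄ = (0.45+0.87)/2 = 0.66, v̄ = (0.20+0.25)/2 = 0.225 → q = 1.1×0.66×0.225 = 0.1634 m³/s
Panel 2-3: Δb = 6.6 m, d̄ = (0.87+1.72)/2 = 1.295, v̄ = (0.25+0.38)/2 = 0.315 → q = 6.6×1.295×0.315 = 2.692 m³/s
Panel 3-4: Δb = 6.1 m, d̄ = (1.72+0.35)/2 = 1.035, v̄ = (0.38+0.16)/2 = 0.27 → q = 6.1×1.035×0.27 = 1.705 m³/s
Q = Σ q = 4.560 m³/s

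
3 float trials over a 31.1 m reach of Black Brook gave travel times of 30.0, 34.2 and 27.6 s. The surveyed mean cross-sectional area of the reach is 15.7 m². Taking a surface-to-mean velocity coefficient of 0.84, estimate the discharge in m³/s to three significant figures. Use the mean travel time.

t̄ = (30.0 + 34.2 + 27.6) / 3 = 30.6 s
v_surface = L / t̄ = 31.1 / 30.6 = 1.016 m/s
v_mean = 0.84 × 1.016 = 0.8537 m/s
Q = A × v_mean = 15.7 × 0.8537 = 13.40 m³/s

13.4 m³/s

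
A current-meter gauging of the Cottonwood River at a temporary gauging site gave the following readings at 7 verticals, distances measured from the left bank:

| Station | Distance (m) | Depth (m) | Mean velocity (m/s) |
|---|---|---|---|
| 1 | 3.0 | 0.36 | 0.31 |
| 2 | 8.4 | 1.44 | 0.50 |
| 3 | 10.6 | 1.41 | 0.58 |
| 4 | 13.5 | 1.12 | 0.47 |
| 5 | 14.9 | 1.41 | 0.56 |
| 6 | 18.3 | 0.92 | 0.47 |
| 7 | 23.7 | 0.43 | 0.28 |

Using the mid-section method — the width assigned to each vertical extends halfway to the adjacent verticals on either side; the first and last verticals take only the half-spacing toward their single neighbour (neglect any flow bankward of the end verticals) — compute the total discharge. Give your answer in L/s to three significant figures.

10400 L/s

w_1 = (8.4 − 3.0)/2 = 2.7 m; q_1 = 0.31 × 0.36 × 2.7 = 0.3013 m³/s
w_2 = (10.6 − 3.0)/2 = 3.8 m; q_2 = 0.50 × 1.44 × 3.8 = 2.736 m³/s
w_3 = (13.5 − 8.4)/2 = 2.55 m; q_3 = 0.58 × 1.41 × 2.55 = 2.085 m³/s
w_4 = (14.9 − 10.6)/2 = 2.15 m; q_4 = 0.47 × 1.12 × 2.15 = 1.132 m³/s
w_5 = (18.3 − 13.5)/2 = 2.4 m; q_5 = 0.56 × 1.41 × 2.4 = 1.895 m³/s
w_6 = (23.7 − 14.9)/2 = 4.4 m; q_6 = 0.47 × 0.92 × 4.4 = 1.903 m³/s
w_7 = (23.7 − 18.3)/2 = 2.7 m; q_7 = 0.28 × 0.43 × 2.7 = 0.3251 m³/s
Q = Σ qᵢ = 10.38 m³/s
= 10.38 × 1000 = 10380 L/s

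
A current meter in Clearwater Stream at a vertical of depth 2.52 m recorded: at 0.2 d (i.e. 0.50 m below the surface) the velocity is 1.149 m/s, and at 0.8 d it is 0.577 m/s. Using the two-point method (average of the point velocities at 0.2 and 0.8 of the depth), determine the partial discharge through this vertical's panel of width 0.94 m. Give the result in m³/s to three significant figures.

v̄ = (1.149 + 0.577) / 2 = 0.8630 m/s
q = v̄ × d × w = 0.8630 × 2.52 × 0.94 = 2.044 m³/s

2.04 m³/s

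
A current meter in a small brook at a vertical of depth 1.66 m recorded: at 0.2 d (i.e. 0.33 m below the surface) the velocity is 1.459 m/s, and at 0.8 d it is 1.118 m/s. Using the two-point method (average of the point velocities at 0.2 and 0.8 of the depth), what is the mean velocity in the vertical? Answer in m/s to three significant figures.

1.29 m/s

v̄ = (1.459 + 1.118) / 2 = 1.289 m/s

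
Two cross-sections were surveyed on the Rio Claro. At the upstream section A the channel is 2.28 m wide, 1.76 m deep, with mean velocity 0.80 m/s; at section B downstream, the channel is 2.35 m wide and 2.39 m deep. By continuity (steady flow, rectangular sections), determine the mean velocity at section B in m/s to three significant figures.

0.572 m/s

Q = A₁V₁ = (2.28×1.76) × 0.80 = 3.210 m³/s
A₂ = 2.35 × 2.39 = 5.617 m²
V₂ = Q/A₂ = 3.210/5.617 = 0.5716 m/s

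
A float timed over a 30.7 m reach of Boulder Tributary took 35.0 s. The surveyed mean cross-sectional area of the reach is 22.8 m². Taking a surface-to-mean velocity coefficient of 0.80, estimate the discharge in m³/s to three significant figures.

16.0 m³/s

v_surface = L / t̄ = 30.7 / 35 = 0.8771 m/s
v_mean = 0.80 × 0.8771 = 0.7017 m/s
Q = A × v_mean = 22.8 × 0.7017 = 16.00 m³/s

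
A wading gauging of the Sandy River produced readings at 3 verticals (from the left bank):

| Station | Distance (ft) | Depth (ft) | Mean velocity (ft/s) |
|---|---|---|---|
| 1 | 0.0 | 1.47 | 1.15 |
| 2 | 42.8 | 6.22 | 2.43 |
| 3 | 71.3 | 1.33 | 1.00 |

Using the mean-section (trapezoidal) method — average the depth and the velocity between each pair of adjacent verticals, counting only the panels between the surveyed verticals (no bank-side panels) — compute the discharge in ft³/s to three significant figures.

Panel 1-2: Δb = 42.8 ft, d̄ = (1.47+6.22)/2 = 3.845, v̄ = (1.15+2.43)/2 = 1.79 → q = 42.8×3.845×1.79 = 294.6 ft³/s
Panel 2-3: Δb = 28.5 ft, d̄ = (6.22+1.33)/2 = 3.775, v̄ = (2.43+1.00)/2 = 1.715 → q = 28.5×3.775×1.715 = 184.5 ft³/s
Q = Σ q = 479.1 ft³/s

479 ft³/s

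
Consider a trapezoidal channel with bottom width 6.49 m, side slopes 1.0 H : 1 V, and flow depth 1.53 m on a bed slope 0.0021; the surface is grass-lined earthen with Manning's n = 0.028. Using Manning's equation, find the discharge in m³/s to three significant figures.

A = (b + z·y)·y = (6.49 + 1.0×1.53)×1.53 = 12.27 m²
P = b + 2y√(1+z²) = 6.49 + 2×1.53×√(1+1.0²) = 10.82 m
R = A/P = 12.27/10.82 = 1.134 m
Q = (1/n)·A·R^(2/3)·S^(1/2) = (1/0.028) × 12.27 × 1.134^(2/3) × 0.0021^(1/2) = 21.84 m³/s

21.8 m³/s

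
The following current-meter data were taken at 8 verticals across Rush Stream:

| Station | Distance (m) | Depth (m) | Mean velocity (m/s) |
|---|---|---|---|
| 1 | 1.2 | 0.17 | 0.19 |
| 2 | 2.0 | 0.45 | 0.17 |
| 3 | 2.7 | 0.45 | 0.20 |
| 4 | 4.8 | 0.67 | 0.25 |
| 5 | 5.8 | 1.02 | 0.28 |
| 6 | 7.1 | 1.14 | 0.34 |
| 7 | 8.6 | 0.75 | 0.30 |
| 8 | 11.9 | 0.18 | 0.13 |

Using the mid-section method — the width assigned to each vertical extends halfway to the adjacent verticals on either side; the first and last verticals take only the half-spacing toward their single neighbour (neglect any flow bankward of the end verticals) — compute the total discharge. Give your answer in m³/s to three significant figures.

1.91 m³/s

w_1 = (2.0 − 1.2)/2 = 0.4 m; q_1 = 0.19 × 0.17 × 0.4 = 0.01292 m³/s
w_2 = (2.7 − 1.2)/2 = 0.75 m; q_2 = 0.17 × 0.45 × 0.75 = 0.05738 m³/s
w_3 = (4.8 − 2.0)/2 = 1.4 m; q_3 = 0.20 × 0.45 × 1.4 = 0.1260 m³/s
w_4 = (5.8 − 2.7)/2 = 1.55 m; q_4 = 0.25 × 0.67 × 1.55 = 0.2596 m³/s
w_5 = (7.1 − 4.8)/2 = 1.15 m; q_5 = 0.28 × 1.02 × 1.15 = 0.3284 m³/s
w_6 = (8.6 − 5.8)/2 = 1.4 m; q_6 = 0.34 × 1.14 × 1.4 = 0.5426 m³/s
w_7 = (11.9 − 7.1)/2 = 2.4 m; q_7 = 0.30 × 0.75 × 2.4 = 0.5400 m³/s
w_8 = (11.9 − 8.6)/2 = 1.65 m; q_8 = 0.13 × 0.18 × 1.65 = 0.03861 m³/s
Q = Σ qᵢ = 1.906 m³/s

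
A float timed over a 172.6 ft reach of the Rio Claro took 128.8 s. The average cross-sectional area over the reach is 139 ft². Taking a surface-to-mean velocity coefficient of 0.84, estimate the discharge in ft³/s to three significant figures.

v_surface = L / t̄ = 172.6 / 128.8 = 1.340 ft/s
v_mean = 0.84 × 1.340 = 1.126 ft/s
Q = A × v_mean = 139 × 1.126 = 156.5 ft³/s

156 ft³/s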